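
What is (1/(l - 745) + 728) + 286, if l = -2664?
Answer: 3456725/3409 ≈ 1014.0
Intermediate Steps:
(1/(l - 745) + 728) + 286 = (1/(-2664 - 745) + 728) + 286 = (1/(-3409) + 728) + 286 = (-1/3409 + 728) + 286 = 2481751/3409 + 286 = 3456725/3409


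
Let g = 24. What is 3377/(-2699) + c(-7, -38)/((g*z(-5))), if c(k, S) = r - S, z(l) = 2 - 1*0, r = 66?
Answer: 14825/16194 ≈ 0.91546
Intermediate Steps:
z(l) = 2 (z(l) = 2 + 0 = 2)
c(k, S) = 66 - S
3377/(-2699) + c(-7, -38)/((g*z(-5))) = 3377/(-2699) + (66 - 1*(-38))/((24*2)) = 3377*(-1/2699) + (66 + 38)/48 = -3377/2699 + 104*(1/48) = -3377/2699 + 13/6 = 14825/16194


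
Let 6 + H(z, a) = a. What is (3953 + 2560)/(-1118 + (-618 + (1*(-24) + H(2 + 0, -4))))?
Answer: -2171/590 ≈ -3.6797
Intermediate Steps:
H(z, a) = -6 + a
(3953 + 2560)/(-1118 + (-618 + (1*(-24) + H(2 + 0, -4)))) = (3953 + 2560)/(-1118 + (-618 + (1*(-24) + (-6 - 4)))) = 6513/(-1118 + (-618 + (-24 - 10))) = 6513/(-1118 + (-618 - 34)) = 6513/(-1118 - 652) = 6513/(-1770) = 6513*(-1/1770) = -2171/590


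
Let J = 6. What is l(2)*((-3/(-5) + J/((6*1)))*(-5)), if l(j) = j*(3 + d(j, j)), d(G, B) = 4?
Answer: -112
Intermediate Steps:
l(j) = 7*j (l(j) = j*(3 + 4) = j*7 = 7*j)
l(2)*((-3/(-5) + J/((6*1)))*(-5)) = (7*2)*((-3/(-5) + 6/((6*1)))*(-5)) = 14*((-3*(-1/5) + 6/6)*(-5)) = 14*((3/5 + 6*(1/6))*(-5)) = 14*((3/5 + 1)*(-5)) = 14*((8/5)*(-5)) = 14*(-8) = -112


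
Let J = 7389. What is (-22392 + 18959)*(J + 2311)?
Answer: -33300100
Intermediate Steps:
(-22392 + 18959)*(J + 2311) = (-22392 + 18959)*(7389 + 2311) = -3433*9700 = -33300100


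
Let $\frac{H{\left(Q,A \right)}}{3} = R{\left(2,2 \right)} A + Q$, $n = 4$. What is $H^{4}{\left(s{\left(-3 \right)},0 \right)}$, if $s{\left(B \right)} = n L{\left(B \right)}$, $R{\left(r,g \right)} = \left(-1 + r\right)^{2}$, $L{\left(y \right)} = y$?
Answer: $1679616$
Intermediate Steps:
$s{\left(B \right)} = 4 B$
$H{\left(Q,A \right)} = 3 A + 3 Q$ ($H{\left(Q,A \right)} = 3 \left(\left(-1 + 2\right)^{2} A + Q\right) = 3 \left(1^{2} A + Q\right) = 3 \left(1 A + Q\right) = 3 \left(A + Q\right) = 3 A + 3 Q$)
$H^{4}{\left(s{\left(-3 \right)},0 \right)} = \left(3 \cdot 0 + 3 \cdot 4 \left(-3\right)\right)^{4} = \left(0 + 3 \left(-12\right)\right)^{4} = \left(0 - 36\right)^{4} = \left(-36\right)^{4} = 1679616$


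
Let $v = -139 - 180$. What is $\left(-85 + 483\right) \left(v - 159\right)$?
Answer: $-190244$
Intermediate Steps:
$v = -319$ ($v = -139 - 180 = -319$)
$\left(-85 + 483\right) \left(v - 159\right) = \left(-85 + 483\right) \left(-319 - 159\right) = 398 \left(-478\right) = -190244$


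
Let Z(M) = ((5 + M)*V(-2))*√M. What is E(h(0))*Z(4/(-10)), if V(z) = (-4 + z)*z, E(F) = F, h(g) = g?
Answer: 0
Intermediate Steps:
V(z) = z*(-4 + z)
Z(M) = √M*(60 + 12*M) (Z(M) = ((5 + M)*(-2*(-4 - 2)))*√M = ((5 + M)*(-2*(-6)))*√M = ((5 + M)*12)*√M = (60 + 12*M)*√M = √M*(60 + 12*M))
E(h(0))*Z(4/(-10)) = 0*(12*√(4/(-10))*(5 + 4/(-10))) = 0*(12*√(4*(-⅒))*(5 + 4*(-⅒))) = 0*(12*√(-⅖)*(5 - ⅖)) = 0*(12*(I*√10/5)*(23/5)) = 0*(276*I*√10/25) = 0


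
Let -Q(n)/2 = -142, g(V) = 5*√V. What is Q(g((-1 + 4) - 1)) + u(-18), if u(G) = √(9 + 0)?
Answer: 287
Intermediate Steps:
Q(n) = 284 (Q(n) = -2*(-142) = 284)
u(G) = 3 (u(G) = √9 = 3)
Q(g((-1 + 4) - 1)) + u(-18) = 284 + 3 = 287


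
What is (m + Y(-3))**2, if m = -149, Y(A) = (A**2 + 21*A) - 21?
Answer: 50176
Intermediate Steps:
Y(A) = -21 + A**2 + 21*A
(m + Y(-3))**2 = (-149 + (-21 + (-3)**2 + 21*(-3)))**2 = (-149 + (-21 + 9 - 63))**2 = (-149 - 75)**2 = (-224)**2 = 50176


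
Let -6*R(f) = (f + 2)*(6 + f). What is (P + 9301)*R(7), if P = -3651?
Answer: -110175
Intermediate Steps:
R(f) = -(2 + f)*(6 + f)/6 (R(f) = -(f + 2)*(6 + f)/6 = -(2 + f)*(6 + f)/6)
(P + 9301)*R(7) = (-3651 + 9301)*(-2 - 4/3*7 - ⅙*7²) = 5650*(-2 - 28/3 - ⅙*49) = 5650*(-2 - 28/3 - 49/6) = 5650*(-39/2) = -110175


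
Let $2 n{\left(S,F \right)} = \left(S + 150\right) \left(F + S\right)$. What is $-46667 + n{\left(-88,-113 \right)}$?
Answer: $-52898$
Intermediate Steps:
$n{\left(S,F \right)} = \frac{\left(150 + S\right) \left(F + S\right)}{2}$ ($n{\left(S,F \right)} = \frac{\left(S + 150\right) \left(F + S\right)}{2} = \frac{\left(150 + S\right) \left(F + S\right)}{2}$)
$-46667 + n{\left(-88,-113 \right)} = -46667 + \left(\frac{\left(-88\right)^{2}}{2} + 75 \left(-113\right) + 75 \left(-88\right) + \frac{1}{2} \left(-113\right) \left(-88\right)\right) = -46667 + \left(\frac{1}{2} \cdot 7744 - 8475 - 6600 + 4972\right) = -46667 + \left(3872 - 8475 - 6600 + 4972\right) = -46667 - 6231 = -52898$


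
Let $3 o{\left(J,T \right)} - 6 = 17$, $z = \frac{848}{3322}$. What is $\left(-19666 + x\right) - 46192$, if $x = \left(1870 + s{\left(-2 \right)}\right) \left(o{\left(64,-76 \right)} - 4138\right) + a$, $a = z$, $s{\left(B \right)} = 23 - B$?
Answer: $- \frac{39330018787}{4983} \approx -7.8928 \cdot 10^{6}$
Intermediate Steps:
$z = \frac{424}{1661}$ ($z = 848 \cdot \frac{1}{3322} = \frac{424}{1661} \approx 0.25527$)
$a = \frac{424}{1661} \approx 0.25527$
$o{\left(J,T \right)} = \frac{23}{3}$ ($o{\left(J,T \right)} = 2 + \frac{1}{3} \cdot 17 = 2 + \frac{17}{3} = \frac{23}{3}$)
$x = - \frac{39001848373}{4983}$ ($x = \left(1870 + \left(23 - -2\right)\right) \left(\frac{23}{3} - 4138\right) + \frac{424}{1661} = \left(1870 + \left(23 + 2\right)\right) \left(- \frac{12391}{3}\right) + \frac{424}{1661} = \left(1870 + 25\right) \left(- \frac{12391}{3}\right) + \frac{424}{1661} = 1895 \left(- \frac{12391}{3}\right) + \frac{424}{1661} = - \frac{23480945}{3} + \frac{424}{1661} = - \frac{39001848373}{4983} \approx -7.827 \cdot 10^{6}$)
$\left(-19666 + x\right) - 46192 = \left(-19666 - \frac{39001848373}{4983}\right) - 46192 = - \frac{39099844051}{4983} - 46192 = - \frac{39330018787}{4983}$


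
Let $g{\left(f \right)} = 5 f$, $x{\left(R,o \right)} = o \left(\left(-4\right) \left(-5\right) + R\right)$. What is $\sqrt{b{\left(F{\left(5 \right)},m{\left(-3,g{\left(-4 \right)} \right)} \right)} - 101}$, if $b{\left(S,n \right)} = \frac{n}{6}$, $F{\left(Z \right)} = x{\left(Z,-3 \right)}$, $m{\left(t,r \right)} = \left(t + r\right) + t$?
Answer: $\frac{2 i \sqrt{237}}{3} \approx 10.263 i$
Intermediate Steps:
$x{\left(R,o \right)} = o \left(20 + R\right)$
$m{\left(t,r \right)} = r + 2 t$ ($m{\left(t,r \right)} = \left(r + t\right) + t = r + 2 t$)
$F{\left(Z \right)} = -60 - 3 Z$ ($F{\left(Z \right)} = - 3 \left(20 + Z\right) = -60 - 3 Z$)
$b{\left(S,n \right)} = \frac{n}{6}$ ($b{\left(S,n \right)} = n \frac{1}{6} = \frac{n}{6}$)
$\sqrt{b{\left(F{\left(5 \right)},m{\left(-3,g{\left(-4 \right)} \right)} \right)} - 101} = \sqrt{\frac{5 \left(-4\right) + 2 \left(-3\right)}{6} - 101} = \sqrt{\frac{-20 - 6}{6} - 101} = \sqrt{\frac{1}{6} \left(-26\right) - 101} = \sqrt{- \frac{13}{3} - 101} = \sqrt{- \frac{316}{3}} = \frac{2 i \sqrt{237}}{3}$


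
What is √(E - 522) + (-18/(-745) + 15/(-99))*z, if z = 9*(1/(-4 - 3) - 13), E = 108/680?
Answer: 864156/57365 + 3*I*√1675690/170 ≈ 15.064 + 22.844*I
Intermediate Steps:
E = 27/170 (E = 108*(1/680) = 27/170 ≈ 0.15882)
z = -828/7 (z = 9*(1/(-7) - 13) = 9*(-⅐ - 13) = 9*(-92/7) = -828/7 ≈ -118.29)
√(E - 522) + (-18/(-745) + 15/(-99))*z = √(27/170 - 522) + (-18/(-745) + 15/(-99))*(-828/7) = √(-88713/170) + (-18*(-1/745) + 15*(-1/99))*(-828/7) = 3*I*√1675690/170 + (18/745 - 5/33)*(-828/7) = 3*I*√1675690/170 - 3131/24585*(-828/7) = 3*I*√1675690/170 + 864156/57365 = 864156/57365 + 3*I*√1675690/170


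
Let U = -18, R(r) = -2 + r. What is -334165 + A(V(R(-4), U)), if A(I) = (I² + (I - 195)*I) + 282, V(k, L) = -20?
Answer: -329183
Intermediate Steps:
A(I) = 282 + I² + I*(-195 + I) (A(I) = (I² + (-195 + I)*I) + 282 = (I² + I*(-195 + I)) + 282 = 282 + I² + I*(-195 + I))
-334165 + A(V(R(-4), U)) = -334165 + (282 - 195*(-20) + 2*(-20)²) = -334165 + (282 + 3900 + 2*400) = -334165 + (282 + 3900 + 800) = -334165 + 4982 = -329183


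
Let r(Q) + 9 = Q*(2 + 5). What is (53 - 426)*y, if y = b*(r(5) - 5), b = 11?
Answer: -86163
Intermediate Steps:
r(Q) = -9 + 7*Q (r(Q) = -9 + Q*(2 + 5) = -9 + Q*7 = -9 + 7*Q)
y = 231 (y = 11*((-9 + 7*5) - 5) = 11*((-9 + 35) - 5) = 11*(26 - 5) = 11*21 = 231)
(53 - 426)*y = (53 - 426)*231 = -373*231 = -86163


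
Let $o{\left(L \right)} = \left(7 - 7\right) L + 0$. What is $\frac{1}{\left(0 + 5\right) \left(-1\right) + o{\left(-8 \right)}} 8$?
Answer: $- \frac{8}{5} \approx -1.6$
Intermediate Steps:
$o{\left(L \right)} = 0$ ($o{\left(L \right)} = \left(7 - 7\right) L + 0 = 0 L + 0 = 0 + 0 = 0$)
$\frac{1}{\left(0 + 5\right) \left(-1\right) + o{\left(-8 \right)}} 8 = \frac{1}{\left(0 + 5\right) \left(-1\right) + 0} \cdot 8 = \frac{1}{5 \left(-1\right) + 0} \cdot 8 = \frac{1}{-5 + 0} \cdot 8 = \frac{1}{-5} \cdot 8 = \left(- \frac{1}{5}\right) 8 = - \frac{8}{5}$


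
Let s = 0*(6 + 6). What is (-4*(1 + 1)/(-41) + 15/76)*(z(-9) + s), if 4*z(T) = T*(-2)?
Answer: 11007/6232 ≈ 1.7662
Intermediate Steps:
z(T) = -T/2 (z(T) = (T*(-2))/4 = (-2*T)/4 = -T/2)
s = 0 (s = 0*12 = 0)
(-4*(1 + 1)/(-41) + 15/76)*(z(-9) + s) = (-4*(1 + 1)/(-41) + 15/76)*(-1/2*(-9) + 0) = (-4*2*(-1/41) + 15*(1/76))*(9/2 + 0) = (-8*(-1/41) + 15/76)*(9/2) = (8/41 + 15/76)*(9/2) = (1223/3116)*(9/2) = 11007/6232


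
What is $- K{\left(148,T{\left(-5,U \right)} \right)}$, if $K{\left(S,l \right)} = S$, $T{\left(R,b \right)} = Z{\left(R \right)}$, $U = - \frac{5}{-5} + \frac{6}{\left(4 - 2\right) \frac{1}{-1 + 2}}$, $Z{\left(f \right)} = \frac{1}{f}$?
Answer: $-148$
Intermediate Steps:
$U = 4$ ($U = \left(-5\right) \left(- \frac{1}{5}\right) + \frac{6}{2 \cdot 1^{-1}} = 1 + \frac{6}{2 \cdot 1} = 1 + \frac{6}{2} = 1 + 6 \cdot \frac{1}{2} = 1 + 3 = 4$)
$T{\left(R,b \right)} = \frac{1}{R}$
$- K{\left(148,T{\left(-5,U \right)} \right)} = \left(-1\right) 148 = -148$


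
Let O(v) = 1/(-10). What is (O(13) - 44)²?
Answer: 194481/100 ≈ 1944.8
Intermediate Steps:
O(v) = -⅒
(O(13) - 44)² = (-⅒ - 44)² = (-441/10)² = 194481/100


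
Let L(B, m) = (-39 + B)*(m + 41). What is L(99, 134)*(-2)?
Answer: -21000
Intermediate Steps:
L(B, m) = (-39 + B)*(41 + m)
L(99, 134)*(-2) = (-1599 - 39*134 + 41*99 + 99*134)*(-2) = (-1599 - 5226 + 4059 + 13266)*(-2) = 10500*(-2) = -21000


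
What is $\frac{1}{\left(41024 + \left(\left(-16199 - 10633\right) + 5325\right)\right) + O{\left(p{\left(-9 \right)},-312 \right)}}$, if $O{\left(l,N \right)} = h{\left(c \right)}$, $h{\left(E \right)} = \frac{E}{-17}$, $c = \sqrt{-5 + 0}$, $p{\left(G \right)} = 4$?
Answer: $\frac{5640413}{110083940526} + \frac{17 i \sqrt{5}}{110083940526} \approx 5.1237 \cdot 10^{-5} + 3.4531 \cdot 10^{-10} i$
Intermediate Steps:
$c = i \sqrt{5}$ ($c = \sqrt{-5} = i \sqrt{5} \approx 2.2361 i$)
$h{\left(E \right)} = - \frac{E}{17}$ ($h{\left(E \right)} = E \left(- \frac{1}{17}\right) = - \frac{E}{17}$)
$O{\left(l,N \right)} = - \frac{i \sqrt{5}}{17}$
$\frac{1}{\left(41024 + \left(\left(-16199 - 10633\right) + 5325\right)\right) + O{\left(p{\left(-9 \right)},-312 \right)}} = \frac{1}{\left(41024 + \left(\left(-16199 - 10633\right) + 5325\right)\right) - \frac{i \sqrt{5}}{17}} = \frac{1}{\left(41024 + \left(-26832 + 5325\right)\right) - \frac{i \sqrt{5}}{17}} = \frac{1}{\left(41024 - 21507\right) - \frac{i \sqrt{5}}{17}} = \frac{1}{19517 - \frac{i \sqrt{5}}{17}}$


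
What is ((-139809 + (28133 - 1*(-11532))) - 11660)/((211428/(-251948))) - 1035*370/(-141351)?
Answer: 15800667437246/118593489 ≈ 1.3323e+5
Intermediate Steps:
((-139809 + (28133 - 1*(-11532))) - 11660)/((211428/(-251948))) - 1035*370/(-141351) = ((-139809 + (28133 + 11532)) - 11660)/((211428*(-1/251948))) - 382950*(-1/141351) = ((-139809 + 39665) - 11660)/(-52857/62987) + 127650/47117 = (-100144 - 11660)*(-62987/52857) + 127650/47117 = -111804*(-62987/52857) + 127650/47117 = 335342788/2517 + 127650/47117 = 15800667437246/118593489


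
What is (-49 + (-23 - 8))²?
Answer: 6400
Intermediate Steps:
(-49 + (-23 - 8))² = (-49 - 31)² = (-80)² = 6400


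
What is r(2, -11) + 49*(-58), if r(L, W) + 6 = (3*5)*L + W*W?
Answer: -2697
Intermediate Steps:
r(L, W) = -6 + W² + 15*L (r(L, W) = -6 + ((3*5)*L + W*W) = -6 + (15*L + W²) = -6 + (W² + 15*L) = -6 + W² + 15*L)
r(2, -11) + 49*(-58) = (-6 + (-11)² + 15*2) + 49*(-58) = (-6 + 121 + 30) - 2842 = 145 - 2842 = -2697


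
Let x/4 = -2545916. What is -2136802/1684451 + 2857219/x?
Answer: -1155361695839/745821000368 ≈ -1.5491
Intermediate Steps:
x = -10183664 (x = 4*(-2545916) = -10183664)
-2136802/1684451 + 2857219/x = -2136802/1684451 + 2857219/(-10183664) = -2136802*1/1684451 + 2857219*(-1/10183664) = -2136802/1684451 - 2857219/10183664 = -1155361695839/745821000368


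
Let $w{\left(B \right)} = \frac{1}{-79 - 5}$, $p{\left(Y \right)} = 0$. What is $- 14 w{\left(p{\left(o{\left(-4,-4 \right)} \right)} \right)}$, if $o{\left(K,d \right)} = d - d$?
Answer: $\frac{1}{6} \approx 0.16667$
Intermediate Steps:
$o{\left(K,d \right)} = 0$
$w{\left(B \right)} = - \frac{1}{84}$ ($w{\left(B \right)} = \frac{1}{-84} = - \frac{1}{84}$)
$- 14 w{\left(p{\left(o{\left(-4,-4 \right)} \right)} \right)} = \left(-14\right) \left(- \frac{1}{84}\right) = \frac{1}{6}$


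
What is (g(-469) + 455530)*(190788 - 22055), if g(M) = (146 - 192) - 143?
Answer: 76831052953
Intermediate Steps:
g(M) = -189 (g(M) = -46 - 143 = -189)
(g(-469) + 455530)*(190788 - 22055) = (-189 + 455530)*(190788 - 22055) = 455341*168733 = 76831052953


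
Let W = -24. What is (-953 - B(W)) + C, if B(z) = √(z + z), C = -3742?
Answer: -4695 - 4*I*√3 ≈ -4695.0 - 6.9282*I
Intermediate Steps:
B(z) = √2*√z (B(z) = √(2*z) = √2*√z)
(-953 - B(W)) + C = (-953 - √2*√(-24)) - 3742 = (-953 - √2*2*I*√6) - 3742 = (-953 - 4*I*√3) - 3742 = -4695 - 4*I*√3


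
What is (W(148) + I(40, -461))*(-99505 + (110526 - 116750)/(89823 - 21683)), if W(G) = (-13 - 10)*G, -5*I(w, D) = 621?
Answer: 29902716304071/85175 ≈ 3.5107e+8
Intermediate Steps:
I(w, D) = -621/5 (I(w, D) = -⅕*621 = -621/5)
W(G) = -23*G
(W(148) + I(40, -461))*(-99505 + (110526 - 116750)/(89823 - 21683)) = (-23*148 - 621/5)*(-99505 + (110526 - 116750)/(89823 - 21683)) = (-3404 - 621/5)*(-99505 - 6224/68140) = -17641*(-99505 - 6224*1/68140)/5 = -17641*(-99505 - 1556/17035)/5 = -17641/5*(-1695069231/17035) = 29902716304071/85175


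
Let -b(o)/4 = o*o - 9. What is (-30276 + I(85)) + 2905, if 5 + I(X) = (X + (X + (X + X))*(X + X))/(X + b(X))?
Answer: -787897339/28779 ≈ -27378.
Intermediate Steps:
b(o) = 36 - 4*o² (b(o) = -4*(o*o - 9) = -4*(o² - 9) = -4*(-9 + o²) = 36 - 4*o²)
I(X) = -5 + (X + 6*X²)/(36 + X - 4*X²) (I(X) = -5 + (X + (X + (X + X))*(X + X))/(X + (36 - 4*X²)) = -5 + (X + (X + 2*X)*(2*X))/(36 + X - 4*X²) = -5 + (X + (3*X)*(2*X))/(36 + X - 4*X²) = -5 + (X + 6*X²)/(36 + X - 4*X²))
(-30276 + I(85)) + 2905 = (-30276 + 2*(-90 - 2*85 + 13*85²)/(36 + 85 - 4*85²)) + 2905 = (-30276 + 2*(-90 - 170 + 13*7225)/(36 + 85 - 4*7225)) + 2905 = (-30276 + 2*(-90 - 170 + 93925)/(36 + 85 - 28900)) + 2905 = (-30276 + 2*93665/(-28779)) + 2905 = (-30276 + 2*(-1/28779)*93665) + 2905 = (-30276 - 187330/28779) + 2905 = -871500334/28779 + 2905 = -787897339/28779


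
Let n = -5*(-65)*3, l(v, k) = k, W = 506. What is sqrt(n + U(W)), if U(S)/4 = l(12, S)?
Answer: sqrt(2999) ≈ 54.763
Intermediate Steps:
U(S) = 4*S
n = 975 (n = 325*3 = 975)
sqrt(n + U(W)) = sqrt(975 + 4*506) = sqrt(975 + 2024) = sqrt(2999)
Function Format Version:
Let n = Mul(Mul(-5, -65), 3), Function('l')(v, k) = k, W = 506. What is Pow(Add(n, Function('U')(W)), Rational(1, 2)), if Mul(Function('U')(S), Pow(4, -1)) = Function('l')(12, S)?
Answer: Pow(2999, Rational(1, 2)) ≈ 54.763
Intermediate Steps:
Function('U')(S) = Mul(4, S)
n = 975 (n = Mul(325, 3) = 975)
Pow(Add(n, Function('U')(W)), Rational(1, 2)) = Pow(Add(975, Mul(4, 506)), Rational(1, 2)) = Pow(Add(975, 2024), Rational(1, 2)) = Pow(2999, Rational(1, 2))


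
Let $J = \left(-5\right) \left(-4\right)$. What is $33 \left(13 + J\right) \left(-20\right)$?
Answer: $-21780$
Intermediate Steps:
$J = 20$
$33 \left(13 + J\right) \left(-20\right) = 33 \left(13 + 20\right) \left(-20\right) = 33 \cdot 33 \left(-20\right) = 1089 \left(-20\right) = -21780$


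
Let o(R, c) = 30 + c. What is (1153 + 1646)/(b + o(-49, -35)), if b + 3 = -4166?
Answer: -2799/4174 ≈ -0.67058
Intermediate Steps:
b = -4169 (b = -3 - 4166 = -4169)
(1153 + 1646)/(b + o(-49, -35)) = (1153 + 1646)/(-4169 + (30 - 35)) = 2799/(-4169 - 5) = 2799/(-4174) = 2799*(-1/4174) = -2799/4174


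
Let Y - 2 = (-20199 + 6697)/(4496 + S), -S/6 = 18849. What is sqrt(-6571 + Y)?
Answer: 2*I*sqrt(4841887712655)/54299 ≈ 81.049*I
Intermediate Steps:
S = -113094 (S = -6*18849 = -113094)
Y = 115349/54299 (Y = 2 + (-20199 + 6697)/(4496 - 113094) = 2 - 13502/(-108598) = 2 - 13502*(-1/108598) = 2 + 6751/54299 = 115349/54299 ≈ 2.1243)
sqrt(-6571 + Y) = sqrt(-6571 + 115349/54299) = sqrt(-356683380/54299) = 2*I*sqrt(4841887712655)/54299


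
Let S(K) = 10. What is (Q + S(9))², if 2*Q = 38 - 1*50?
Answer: 16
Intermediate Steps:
Q = -6 (Q = (38 - 1*50)/2 = (38 - 50)/2 = (½)*(-12) = -6)
(Q + S(9))² = (-6 + 10)² = 4² = 16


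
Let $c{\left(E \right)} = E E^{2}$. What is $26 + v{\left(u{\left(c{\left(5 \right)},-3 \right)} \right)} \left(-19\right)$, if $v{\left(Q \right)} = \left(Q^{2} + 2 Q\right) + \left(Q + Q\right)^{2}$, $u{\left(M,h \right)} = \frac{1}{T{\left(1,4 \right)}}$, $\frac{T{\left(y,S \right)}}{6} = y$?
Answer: $\frac{613}{36} \approx 17.028$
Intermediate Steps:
$T{\left(y,S \right)} = 6 y$
$c{\left(E \right)} = E^{3}$
$u{\left(M,h \right)} = \frac{1}{6}$ ($u{\left(M,h \right)} = \frac{1}{6 \cdot 1} = \frac{1}{6}$)
$v{\left(Q \right)} = 2 Q + 5 Q^{2}$ ($v{\left(Q \right)} = \left(Q^{2} + 2 Q\right) + \left(2 Q\right)^{2} = \left(Q^{2} + 2 Q\right) + 4 Q^{2} = 2 Q + 5 Q^{2}$)
$26 + v{\left(u{\left(c{\left(5 \right)},-3 \right)} \right)} \left(-19\right) = 26 + \frac{2 + 5 \cdot \frac{1}{6}}{6} \left(-19\right) = 26 + \frac{2 + \frac{5}{6}}{6} \left(-19\right) = 26 + \frac{1}{6} \cdot \frac{17}{6} \left(-19\right) = 26 + \frac{17}{36} \left(-19\right) = 26 - \frac{323}{36} = \frac{613}{36}$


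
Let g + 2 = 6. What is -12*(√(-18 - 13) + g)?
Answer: -48 - 12*I*√31 ≈ -48.0 - 66.813*I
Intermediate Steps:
g = 4 (g = -2 + 6 = 4)
-12*(√(-18 - 13) + g) = -12*(√(-18 - 13) + 4) = -12*(√(-31) + 4) = -12*(I*√31 + 4) = -12*(4 + I*√31) = -48 - 12*I*√31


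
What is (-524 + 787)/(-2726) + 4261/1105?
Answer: 11324871/3012230 ≈ 3.7596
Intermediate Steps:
(-524 + 787)/(-2726) + 4261/1105 = 263*(-1/2726) + 4261*(1/1105) = -263/2726 + 4261/1105 = 11324871/3012230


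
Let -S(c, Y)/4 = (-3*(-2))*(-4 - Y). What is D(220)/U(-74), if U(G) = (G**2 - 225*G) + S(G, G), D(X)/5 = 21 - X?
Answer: -995/20446 ≈ -0.048665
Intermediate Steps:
S(c, Y) = 96 + 24*Y (S(c, Y) = -4*(-3*(-2))*(-4 - Y) = -24*(-4 - Y) = -4*(-24 - 6*Y) = 96 + 24*Y)
D(X) = 105 - 5*X (D(X) = 5*(21 - X) = 105 - 5*X)
U(G) = 96 + G**2 - 201*G (U(G) = (G**2 - 225*G) + (96 + 24*G) = 96 + G**2 - 201*G)
D(220)/U(-74) = (105 - 5*220)/(96 + (-74)**2 - 201*(-74)) = (105 - 1100)/(96 + 5476 + 14874) = -995/20446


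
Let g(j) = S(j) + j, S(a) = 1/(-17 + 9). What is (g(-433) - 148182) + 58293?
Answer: -722577/8 ≈ -90322.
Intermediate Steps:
S(a) = -1/8 (S(a) = 1/(-8) = -1/8)
g(j) = -1/8 + j
(g(-433) - 148182) + 58293 = ((-1/8 - 433) - 148182) + 58293 = (-3465/8 - 148182) + 58293 = -1188921/8 + 58293 = -722577/8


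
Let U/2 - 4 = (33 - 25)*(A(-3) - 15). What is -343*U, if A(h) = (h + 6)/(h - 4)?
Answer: 81928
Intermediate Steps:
A(h) = (6 + h)/(-4 + h)
U = -1672/7 (U = 8 + 2*((33 - 25)*((6 - 3)/(-4 - 3) - 15)) = 8 + 2*(8*(3/(-7) - 15)) = 8 + 2*(8*(-⅐*3 - 15)) = 8 + 2*(8*(-3/7 - 15)) = 8 + 2*(8*(-108/7)) = 8 + 2*(-864/7) = 8 - 1728/7 = -1672/7 ≈ -238.86)
-343*U = -343*(-1672/7) = 81928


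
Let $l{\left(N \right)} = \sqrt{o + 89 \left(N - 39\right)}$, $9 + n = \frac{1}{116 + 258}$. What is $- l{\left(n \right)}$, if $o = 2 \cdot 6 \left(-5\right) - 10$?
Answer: $- \frac{i \sqrt{607308306}}{374} \approx - 65.892 i$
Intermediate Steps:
$n = - \frac{3365}{374}$ ($n = -9 + \frac{1}{116 + 258} = -9 + \frac{1}{374} = - \frac{3365}{374} \approx -8.9973$)
$o = -70$ ($o = 12 \left(-5\right) - 10 = -60 - 10 = -70$)
$l{\left(N \right)} = \sqrt{-3541 + 89 N}$ ($l{\left(N \right)} = \sqrt{-70 + 89 \left(N - 39\right)} = \sqrt{-70 + 89 \left(-39 + N\right)} = \sqrt{-70 + \left(-3471 + 89 N\right)} = \sqrt{-3541 + 89 N}$)
$- l{\left(n \right)} = - \sqrt{-3541 + 89 \left(- \frac{3365}{374}\right)} = - \sqrt{-3541 - \frac{299485}{374}} = - \sqrt{- \frac{1623819}{374}} = - \frac{i \sqrt{607308306}}{374}$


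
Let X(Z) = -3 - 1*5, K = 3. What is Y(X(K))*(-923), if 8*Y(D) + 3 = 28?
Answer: -23075/8 ≈ -2884.4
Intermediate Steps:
X(Z) = -8 (X(Z) = -3 - 5 = -8)
Y(D) = 25/8 (Y(D) = -3/8 + (⅛)*28 = -3/8 + 7/2 = 25/8)
Y(X(K))*(-923) = (25/8)*(-923) = -23075/8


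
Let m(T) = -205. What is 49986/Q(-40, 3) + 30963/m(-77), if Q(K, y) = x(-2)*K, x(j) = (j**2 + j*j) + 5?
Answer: -2634789/10660 ≈ -247.17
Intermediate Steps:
x(j) = 5 + 2*j**2 (x(j) = (j**2 + j**2) + 5 = 2*j**2 + 5 = 5 + 2*j**2)
Q(K, y) = 13*K (Q(K, y) = (5 + 2*(-2)**2)*K = (5 + 2*4)*K = (5 + 8)*K = 13*K)
49986/Q(-40, 3) + 30963/m(-77) = 49986/((13*(-40))) + 30963/(-205) = 49986/(-520) + 30963*(-1/205) = 49986*(-1/520) - 30963/205 = -24993/260 - 30963/205 = -2634789/10660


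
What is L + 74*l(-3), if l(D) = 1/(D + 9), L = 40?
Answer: 157/3 ≈ 52.333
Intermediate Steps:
l(D) = 1/(9 + D)
L + 74*l(-3) = 40 + 74/(9 - 3) = 40 + 74/6 = 40 + 74*(⅙) = 40 + 37/3 = 157/3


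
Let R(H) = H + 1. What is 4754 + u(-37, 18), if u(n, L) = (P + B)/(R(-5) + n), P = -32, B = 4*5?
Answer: 194926/41 ≈ 4754.3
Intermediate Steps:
B = 20
R(H) = 1 + H
u(n, L) = -12/(-4 + n) (u(n, L) = (-32 + 20)/((1 - 5) + n) = -12/(-4 + n))
4754 + u(-37, 18) = 4754 - 12/(-4 - 37) = 4754 - 12/(-41) = 4754 - 12*(-1/41) = 4754 + 12/41 = 194926/41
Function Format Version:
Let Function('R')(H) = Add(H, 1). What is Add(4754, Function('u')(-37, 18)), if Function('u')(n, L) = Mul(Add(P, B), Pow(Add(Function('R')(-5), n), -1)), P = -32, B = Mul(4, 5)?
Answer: Rational(194926, 41) ≈ 4754.3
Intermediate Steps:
B = 20
Function('R')(H) = Add(1, H)
Function('u')(n, L) = Mul(-12, Pow(Add(-4, n), -1)) (Function('u')(n, L) = Mul(Add(-32, 20), Pow(Add(Add(1, -5), n), -1)) = Mul(-12, Pow(Add(-4, n), -1)))
Add(4754, Function('u')(-37, 18)) = Add(4754, Mul(-12, Pow(Add(-4, -37), -1))) = Add(4754, Mul(-12, Pow(-41, -1))) = Add(4754, Mul(-12, Rational(-1, 41))) = Add(4754, Rational(12, 41)) = Rational(194926, 41)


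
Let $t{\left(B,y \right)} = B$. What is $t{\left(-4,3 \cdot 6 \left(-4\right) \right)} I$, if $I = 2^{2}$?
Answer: $-16$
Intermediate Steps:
$I = 4$
$t{\left(-4,3 \cdot 6 \left(-4\right) \right)} I = \left(-4\right) 4 = -16$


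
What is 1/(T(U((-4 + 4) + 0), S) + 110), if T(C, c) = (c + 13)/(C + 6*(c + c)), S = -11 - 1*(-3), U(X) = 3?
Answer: 93/10225 ≈ 0.0090954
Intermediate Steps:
S = -8 (S = -11 + 3 = -8)
T(C, c) = (13 + c)/(C + 12*c) (T(C, c) = (13 + c)/(C + 6*(2*c)) = (13 + c)/(C + 12*c))
1/(T(U((-4 + 4) + 0), S) + 110) = 1/((13 - 8)/(3 + 12*(-8)) + 110) = 1/(5/(3 - 96) + 110) = 1/(5/(-93) + 110) = 1/(-1/93*5 + 110) = 1/(-5/93 + 110) = 1/(10225/93) = 93/10225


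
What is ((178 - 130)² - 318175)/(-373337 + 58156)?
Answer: 315871/315181 ≈ 1.0022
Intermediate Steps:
((178 - 130)² - 318175)/(-373337 + 58156) = (48² - 318175)/(-315181) = (2304 - 318175)*(-1/315181) = -315871*(-1/315181) = 315871/315181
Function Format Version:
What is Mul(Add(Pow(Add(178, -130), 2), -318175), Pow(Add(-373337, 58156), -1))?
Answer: Rational(315871, 315181) ≈ 1.0022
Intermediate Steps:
Mul(Add(Pow(Add(178, -130), 2), -318175), Pow(Add(-373337, 58156), -1)) = Mul(Add(Pow(48, 2), -318175), Pow(-315181, -1)) = Mul(Add(2304, -318175), Rational(-1, 315181)) = Mul(-315871, Rational(-1, 315181)) = Rational(315871, 315181)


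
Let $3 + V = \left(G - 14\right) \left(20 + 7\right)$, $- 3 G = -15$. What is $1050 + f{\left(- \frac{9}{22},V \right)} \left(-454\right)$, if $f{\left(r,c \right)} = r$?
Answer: $\frac{13593}{11} \approx 1235.7$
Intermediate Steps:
$G = 5$ ($G = \left(- \frac{1}{3}\right) \left(-15\right) = 5$)
$V = -246$ ($V = -3 + \left(5 - 14\right) \left(20 + 7\right) = -3 - 243 = -246$)
$1050 + f{\left(- \frac{9}{22},V \right)} \left(-454\right) = 1050 + - \frac{9}{22} \left(-454\right) = 1050 + \left(-9\right) \frac{1}{22} \left(-454\right) = 1050 - - \frac{2043}{11} = 1050 + \frac{2043}{11} = \frac{13593}{11}$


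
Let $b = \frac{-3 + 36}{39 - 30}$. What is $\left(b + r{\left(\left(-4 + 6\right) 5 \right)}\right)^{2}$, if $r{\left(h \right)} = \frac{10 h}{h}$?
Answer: $\frac{1681}{9} \approx 186.78$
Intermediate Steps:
$b = \frac{11}{3}$ ($b = \frac{33}{9} = 33 \cdot \frac{1}{9} = \frac{11}{3} \approx 3.6667$)
$r{\left(h \right)} = 10$
$\left(b + r{\left(\left(-4 + 6\right) 5 \right)}\right)^{2} = \left(\frac{11}{3} + 10\right)^{2} = \left(\frac{41}{3}\right)^{2} = \frac{1681}{9}$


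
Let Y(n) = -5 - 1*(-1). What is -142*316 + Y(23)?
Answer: -44876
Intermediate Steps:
Y(n) = -4 (Y(n) = -5 + 1 = -4)
-142*316 + Y(23) = -142*316 - 4 = -44872 - 4 = -44876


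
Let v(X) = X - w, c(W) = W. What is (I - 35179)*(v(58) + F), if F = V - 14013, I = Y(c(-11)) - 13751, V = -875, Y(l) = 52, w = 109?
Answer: 730188442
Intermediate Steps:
v(X) = -109 + X (v(X) = X - 1*109 = X - 109 = -109 + X)
I = -13699 (I = 52 - 13751 = -13699)
F = -14888 (F = -875 - 14013 = -14888)
(I - 35179)*(v(58) + F) = (-13699 - 35179)*((-109 + 58) - 14888) = -48878*(-51 - 14888) = -48878*(-14939) = 730188442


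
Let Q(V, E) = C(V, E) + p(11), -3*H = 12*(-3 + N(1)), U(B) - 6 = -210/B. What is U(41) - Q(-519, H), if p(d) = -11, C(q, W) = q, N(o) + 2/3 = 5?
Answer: 21766/41 ≈ 530.88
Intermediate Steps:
N(o) = 13/3 (N(o) = -⅔ + 5 = 13/3)
U(B) = 6 - 210/B
H = -16/3 (H = -4*(-3 + 13/3) = -4*4/3 = -⅓*16 = -16/3 ≈ -5.3333)
Q(V, E) = -11 + V (Q(V, E) = V - 11 = -11 + V)
U(41) - Q(-519, H) = (6 - 210/41) - (-11 - 519) = (6 - 210*1/41) - 1*(-530) = (6 - 210/41) + 530 = 36/41 + 530 = 21766/41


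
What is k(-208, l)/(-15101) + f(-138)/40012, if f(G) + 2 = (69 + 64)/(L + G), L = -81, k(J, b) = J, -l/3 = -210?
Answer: 1814003953/132324445428 ≈ 0.013709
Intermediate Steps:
l = 630 (l = -3*(-210) = 630)
f(G) = -2 + 133/(-81 + G) (f(G) = -2 + (69 + 64)/(-81 + G) = -2 + 133/(-81 + G))
k(-208, l)/(-15101) + f(-138)/40012 = -208/(-15101) + ((295 - 2*(-138))/(-81 - 138))/40012 = -208*(-1/15101) + ((295 + 276)/(-219))*(1/40012) = 208/15101 - 1/219*571*(1/40012) = 208/15101 - 571/219*1/40012 = 208/15101 - 571/8762628 = 1814003953/132324445428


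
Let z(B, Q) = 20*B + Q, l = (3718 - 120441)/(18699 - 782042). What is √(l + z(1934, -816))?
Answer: 5*√882526370779949/763343 ≈ 194.59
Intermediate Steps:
l = 116723/763343 (l = -116723/(-763343) = -116723*(-1/763343) = 116723/763343 ≈ 0.15291)
z(B, Q) = Q + 20*B
√(l + z(1934, -816)) = √(116723/763343 + (-816 + 20*1934)) = √(116723/763343 + (-816 + 38680)) = √(116723/763343 + 37864) = √(28903336075/763343) = 5*√882526370779949/763343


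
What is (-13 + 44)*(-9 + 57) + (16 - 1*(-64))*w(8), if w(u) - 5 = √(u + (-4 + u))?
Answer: 1888 + 160*√3 ≈ 2165.1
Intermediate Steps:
w(u) = 5 + √(-4 + 2*u) (w(u) = 5 + √(u + (-4 + u)) = 5 + √(-4 + 2*u))
(-13 + 44)*(-9 + 57) + (16 - 1*(-64))*w(8) = (-13 + 44)*(-9 + 57) + (16 - 1*(-64))*(5 + √(-4 + 2*8)) = 31*48 + (16 + 64)*(5 + √(-4 + 16)) = 1488 + 80*(5 + √12) = 1488 + 80*(5 + 2*√3) = 1488 + (400 + 160*√3) = 1888 + 160*√3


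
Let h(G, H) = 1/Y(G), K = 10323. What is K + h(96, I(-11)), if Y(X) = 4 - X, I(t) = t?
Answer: 949715/92 ≈ 10323.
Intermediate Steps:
h(G, H) = 1/(4 - G)
K + h(96, I(-11)) = 10323 - 1/(-4 + 96) = 10323 - 1/92 = 949715/92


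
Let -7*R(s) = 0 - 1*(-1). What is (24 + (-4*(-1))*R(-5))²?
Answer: 26896/49 ≈ 548.90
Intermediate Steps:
R(s) = -⅐ (R(s) = -(0 - 1*(-1))/7 = -(0 + 1)/7 = -⅐*1 = -⅐)
(24 + (-4*(-1))*R(-5))² = (24 - 4*(-1)*(-⅐))² = (24 + 4*(-⅐))² = (24 - 4/7)² = (164/7)² = 26896/49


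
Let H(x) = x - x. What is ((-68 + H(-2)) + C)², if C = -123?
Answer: 36481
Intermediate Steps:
H(x) = 0
((-68 + H(-2)) + C)² = ((-68 + 0) - 123)² = (-68 - 123)² = (-191)² = 36481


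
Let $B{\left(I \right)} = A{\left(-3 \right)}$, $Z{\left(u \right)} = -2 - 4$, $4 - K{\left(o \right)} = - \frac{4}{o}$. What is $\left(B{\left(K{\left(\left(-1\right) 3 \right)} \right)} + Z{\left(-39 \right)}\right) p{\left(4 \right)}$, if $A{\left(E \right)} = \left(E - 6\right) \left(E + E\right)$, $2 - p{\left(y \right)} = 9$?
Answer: $-336$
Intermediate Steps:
$p{\left(y \right)} = -7$ ($p{\left(y \right)} = 2 - 9 = -7$)
$A{\left(E \right)} = 2 E \left(-6 + E\right)$ ($A{\left(E \right)} = \left(-6 + E\right) 2 E = 2 E \left(-6 + E\right)$)
$K{\left(o \right)} = 4 + \frac{4}{o}$ ($K{\left(o \right)} = 4 - - \frac{4}{o} = 4 + \frac{4}{o}$)
$Z{\left(u \right)} = -6$ ($Z{\left(u \right)} = -2 - 4 = -6$)
$B{\left(I \right)} = 54$ ($B{\left(I \right)} = 2 \left(-3\right) \left(-6 - 3\right) = 2 \left(-3\right) \left(-9\right) = 54$)
$\left(B{\left(K{\left(\left(-1\right) 3 \right)} \right)} + Z{\left(-39 \right)}\right) p{\left(4 \right)} = \left(54 - 6\right) \left(-7\right) = 48 \left(-7\right) = -336$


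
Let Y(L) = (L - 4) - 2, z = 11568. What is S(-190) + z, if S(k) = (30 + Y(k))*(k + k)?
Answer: 74648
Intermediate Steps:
Y(L) = -6 + L (Y(L) = (-4 + L) - 2 = -6 + L)
S(k) = 2*k*(24 + k) (S(k) = (30 + (-6 + k))*(k + k) = (24 + k)*(2*k) = 2*k*(24 + k))
S(-190) + z = 2*(-190)*(24 - 190) + 11568 = 2*(-190)*(-166) + 11568 = 63080 + 11568 = 74648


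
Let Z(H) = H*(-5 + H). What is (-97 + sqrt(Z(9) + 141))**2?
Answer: (97 - sqrt(177))**2 ≈ 7005.0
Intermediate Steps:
(-97 + sqrt(Z(9) + 141))**2 = (-97 + sqrt(9*(-5 + 9) + 141))**2 = (-97 + sqrt(9*4 + 141))**2 = (-97 + sqrt(36 + 141))**2 = (-97 + sqrt(177))**2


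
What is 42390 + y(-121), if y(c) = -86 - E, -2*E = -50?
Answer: 42279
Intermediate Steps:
E = 25 (E = -1/2*(-50) = 25)
y(c) = -111 (y(c) = -86 - 1*25 = -86 - 25 = -111)
42390 + y(-121) = 42390 - 111 = 42279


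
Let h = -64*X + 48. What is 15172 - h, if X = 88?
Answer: 20756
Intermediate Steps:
h = -5584 (h = -64*88 + 48 = -5632 + 48 = -5584)
15172 - h = 15172 - 1*(-5584) = 15172 + 5584 = 20756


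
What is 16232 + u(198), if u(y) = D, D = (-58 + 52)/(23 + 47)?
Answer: 568117/35 ≈ 16232.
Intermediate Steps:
D = -3/35 (D = -6/70 = -6*1/70 = -3/35 ≈ -0.085714)
u(y) = -3/35
16232 + u(198) = 16232 - 3/35 = 568117/35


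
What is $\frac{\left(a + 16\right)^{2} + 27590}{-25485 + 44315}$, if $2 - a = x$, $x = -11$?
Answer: $\frac{28431}{18830} \approx 1.5099$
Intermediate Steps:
$a = 13$ ($a = 2 - -11 = 2 + 11 = 13$)
$\frac{\left(a + 16\right)^{2} + 27590}{-25485 + 44315} = \frac{\left(13 + 16\right)^{2} + 27590}{-25485 + 44315} = \frac{29^{2} + 27590}{18830} = \left(841 + 27590\right) \frac{1}{18830} = 28431 \cdot \frac{1}{18830} = \frac{28431}{18830}$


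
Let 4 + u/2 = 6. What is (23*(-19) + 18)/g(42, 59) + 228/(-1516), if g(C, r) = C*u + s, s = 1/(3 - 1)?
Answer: -336811/127723 ≈ -2.6370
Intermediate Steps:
u = 4 (u = -8 + 2*6 = -8 + 12 = 4)
s = ½ (s = 1/2 = ½ ≈ 0.50000)
g(C, r) = ½ + 4*C (g(C, r) = C*4 + ½ = 4*C + ½ = ½ + 4*C)
(23*(-19) + 18)/g(42, 59) + 228/(-1516) = (23*(-19) + 18)/(½ + 4*42) + 228/(-1516) = (-437 + 18)/(½ + 168) + 228*(-1/1516) = -419/337/2 - 57/379 = -419*2/337 - 57/379 = -838/337 - 57/379 = -336811/127723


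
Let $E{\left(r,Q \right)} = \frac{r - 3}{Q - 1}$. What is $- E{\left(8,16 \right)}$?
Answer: $- \frac{1}{3} \approx -0.33333$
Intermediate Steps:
$E{\left(r,Q \right)} = \frac{-3 + r}{-1 + Q}$
$- E{\left(8,16 \right)} = - \frac{-3 + 8}{-1 + 16} = - \frac{5}{15} = \left(-1\right) \frac{1}{3} = - \frac{1}{3}$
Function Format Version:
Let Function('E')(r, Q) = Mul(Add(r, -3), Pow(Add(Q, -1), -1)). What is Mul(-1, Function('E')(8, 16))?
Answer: Rational(-1, 3) ≈ -0.33333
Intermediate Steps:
Function('E')(r, Q) = Mul(Pow(Add(-1, Q), -1), Add(-3, r)) (Function('E')(r, Q) = Mul(Add(-3, r), Pow(Add(-1, Q), -1)) = Mul(Pow(Add(-1, Q), -1), Add(-3, r)))
Mul(-1, Function('E')(8, 16)) = Mul(-1, Mul(Pow(Add(-1, 16), -1), Add(-3, 8))) = Mul(-1, Mul(Pow(15, -1), 5)) = Mul(-1, Mul(Rational(1, 15), 5)) = Mul(-1, Rational(1, 3)) = Rational(-1, 3)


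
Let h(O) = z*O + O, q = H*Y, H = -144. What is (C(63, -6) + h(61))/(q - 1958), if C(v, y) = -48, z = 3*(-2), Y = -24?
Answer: -353/1498 ≈ -0.23565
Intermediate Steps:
z = -6
q = 3456 (q = -144*(-24) = 3456)
h(O) = -5*O (h(O) = -6*O + O = -5*O)
(C(63, -6) + h(61))/(q - 1958) = (-48 - 5*61)/(3456 - 1958) = (-48 - 305)/1498 = -353*1/1498 = -353/1498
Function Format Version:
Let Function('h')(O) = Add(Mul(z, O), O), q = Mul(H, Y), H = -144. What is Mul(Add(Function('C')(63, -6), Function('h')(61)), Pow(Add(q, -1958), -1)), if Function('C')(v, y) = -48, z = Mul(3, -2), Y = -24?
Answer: Rational(-353, 1498) ≈ -0.23565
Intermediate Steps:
z = -6
q = 3456 (q = Mul(-144, -24) = 3456)
Function('h')(O) = Mul(-5, O) (Function('h')(O) = Add(Mul(-6, O), O) = Mul(-5, O))
Mul(Add(Function('C')(63, -6), Function('h')(61)), Pow(Add(q, -1958), -1)) = Mul(Add(-48, Mul(-5, 61)), Pow(Add(3456, -1958), -1)) = Mul(Add(-48, -305), Pow(1498, -1)) = Mul(-353, Rational(1, 1498)) = Rational(-353, 1498)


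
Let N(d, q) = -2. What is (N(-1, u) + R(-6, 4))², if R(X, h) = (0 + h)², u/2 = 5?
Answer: 196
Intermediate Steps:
u = 10 (u = 2*5 = 10)
R(X, h) = h²
(N(-1, u) + R(-6, 4))² = (-2 + 4²)² = (-2 + 16)² = 14² = 196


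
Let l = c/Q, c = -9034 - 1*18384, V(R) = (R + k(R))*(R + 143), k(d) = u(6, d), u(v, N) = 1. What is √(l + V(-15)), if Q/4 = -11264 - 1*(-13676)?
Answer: I*√1160214478/804 ≈ 42.366*I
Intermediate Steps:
k(d) = 1
Q = 9648 (Q = 4*(-11264 - 1*(-13676)) = 4*(-11264 + 13676) = 4*2412 = 9648)
V(R) = (1 + R)*(143 + R) (V(R) = (R + 1)*(R + 143) = (1 + R)*(143 + R))
c = -27418 (c = -9034 - 18384 = -27418)
l = -13709/4824 (l = -27418/9648 = -27418*1/9648 = -13709/4824 ≈ -2.8418)
√(l + V(-15)) = √(-13709/4824 + (143 + (-15)² + 144*(-15))) = √(-13709/4824 + (143 + 225 - 2160)) = √(-13709/4824 - 1792) = √(-8658317/4824) = I*√1160214478/804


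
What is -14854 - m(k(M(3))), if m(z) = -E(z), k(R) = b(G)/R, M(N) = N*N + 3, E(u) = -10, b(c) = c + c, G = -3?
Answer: -14864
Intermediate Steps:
b(c) = 2*c
M(N) = 3 + N² (M(N) = N² + 3 = 3 + N²)
k(R) = -6/R (k(R) = (2*(-3))/R = -6/R)
m(z) = 10 (m(z) = -1*(-10) = 10)
-14854 - m(k(M(3))) = -14854 - 1*10 = -14854 - 10 = -14864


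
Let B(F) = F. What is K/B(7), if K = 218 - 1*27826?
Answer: -3944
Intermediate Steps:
K = -27608 (K = 218 - 27826 = -27608)
K/B(7) = -27608/7 = -27608*⅐ = -3944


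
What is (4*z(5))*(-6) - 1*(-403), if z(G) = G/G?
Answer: 379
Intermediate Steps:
z(G) = 1
(4*z(5))*(-6) - 1*(-403) = (4*1)*(-6) - 1*(-403) = 4*(-6) + 403 = -24 + 403 = 379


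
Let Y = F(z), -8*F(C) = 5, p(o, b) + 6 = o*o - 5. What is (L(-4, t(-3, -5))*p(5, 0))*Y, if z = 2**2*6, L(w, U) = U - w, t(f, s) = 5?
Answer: -315/4 ≈ -78.750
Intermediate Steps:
z = 24 (z = 4*6 = 24)
p(o, b) = -11 + o**2 (p(o, b) = -6 + (o*o - 5) = -6 + (o**2 - 5) = -6 + (-5 + o**2) = -11 + o**2)
F(C) = -5/8 (F(C) = -1/8*5 = -5/8)
Y = -5/8 ≈ -0.62500
(L(-4, t(-3, -5))*p(5, 0))*Y = ((5 - 1*(-4))*(-11 + 5**2))*(-5/8) = ((5 + 4)*(-11 + 25))*(-5/8) = (9*14)*(-5/8) = 126*(-5/8) = -315/4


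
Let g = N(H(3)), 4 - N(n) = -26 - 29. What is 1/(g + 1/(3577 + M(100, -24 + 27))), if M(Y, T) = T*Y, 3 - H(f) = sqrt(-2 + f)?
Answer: 3877/228744 ≈ 0.016949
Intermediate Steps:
H(f) = 3 - sqrt(-2 + f)
N(n) = 59 (N(n) = 4 - (-26 - 29) = 4 - 1*(-55) = 4 + 55 = 59)
g = 59
1/(g + 1/(3577 + M(100, -24 + 27))) = 1/(59 + 1/(3577 + (-24 + 27)*100)) = 1/(59 + 1/(3577 + 3*100)) = 1/(59 + 1/(3577 + 300)) = 1/(59 + 1/3877) = 1/(228744/3877) = 3877/228744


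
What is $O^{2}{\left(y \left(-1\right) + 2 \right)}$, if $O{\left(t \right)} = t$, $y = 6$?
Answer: $16$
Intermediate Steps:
$O^{2}{\left(y \left(-1\right) + 2 \right)} = \left(6 \left(-1\right) + 2\right)^{2} = \left(-6 + 2\right)^{2} = \left(-4\right)^{2} = 16$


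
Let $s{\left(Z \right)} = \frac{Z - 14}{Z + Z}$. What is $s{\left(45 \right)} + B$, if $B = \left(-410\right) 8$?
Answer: $- \frac{295169}{90} \approx -3279.7$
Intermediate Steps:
$B = -3280$
$s{\left(Z \right)} = \frac{-14 + Z}{2 Z}$
$s{\left(45 \right)} + B = \frac{-14 + 45}{2 \cdot 45} - 3280 = \frac{1}{2} \cdot \frac{1}{45} \cdot 31 - 3280 = \frac{31}{90} - 3280 = - \frac{295169}{90}$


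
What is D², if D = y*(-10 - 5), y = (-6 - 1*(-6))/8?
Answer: 0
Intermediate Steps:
y = 0 (y = (-6 + 6)*(⅛) = 0*(⅛) = 0)
D = 0 (D = 0*(-10 - 5) = 0*(-15) = 0)
D² = 0² = 0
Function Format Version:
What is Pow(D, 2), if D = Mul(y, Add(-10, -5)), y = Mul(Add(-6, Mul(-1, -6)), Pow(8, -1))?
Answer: 0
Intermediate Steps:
y = 0 (y = Mul(Add(-6, 6), Rational(1, 8)) = Mul(0, Rational(1, 8)) = 0)
D = 0 (D = Mul(0, Add(-10, -5)) = Mul(0, -15) = 0)
Pow(D, 2) = Pow(0, 2) = 0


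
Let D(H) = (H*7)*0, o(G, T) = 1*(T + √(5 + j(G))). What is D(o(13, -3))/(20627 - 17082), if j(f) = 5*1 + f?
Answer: 0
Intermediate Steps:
j(f) = 5 + f
o(G, T) = T + √(10 + G) (o(G, T) = 1*(T + √(5 + (5 + G))) = 1*(T + √(10 + G)) = T + √(10 + G))
D(H) = 0 (D(H) = (7*H)*0 = 0)
D(o(13, -3))/(20627 - 17082) = 0/(20627 - 17082) = 0/3545 = 0*(1/3545) = 0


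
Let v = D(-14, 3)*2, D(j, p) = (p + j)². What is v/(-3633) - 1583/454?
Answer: -5860907/1649382 ≈ -3.5534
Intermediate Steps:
D(j, p) = (j + p)²
v = 242 (v = (-14 + 3)²*2 = (-11)²*2 = 121*2 = 242)
v/(-3633) - 1583/454 = 242/(-3633) - 1583/454 = 242*(-1/3633) - 1583*1/454 = -242/3633 - 1583/454 = -5860907/1649382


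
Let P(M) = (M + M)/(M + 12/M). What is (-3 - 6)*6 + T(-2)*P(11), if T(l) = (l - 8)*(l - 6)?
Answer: 12178/133 ≈ 91.564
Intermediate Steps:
P(M) = 2*M/(M + 12/M) (P(M) = (2*M)/(M + 12/M) = 2*M/(M + 12/M))
T(l) = (-8 + l)*(-6 + l)
(-3 - 6)*6 + T(-2)*P(11) = (-3 - 6)*6 + (48 + (-2)² - 14*(-2))*(2*11²/(12 + 11²)) = -9*6 + (48 + 4 + 28)*(2*121/(12 + 121)) = -54 + 80*(2*121/133) = -54 + 80*(2*121*(1/133)) = -54 + 80*(242/133) = -54 + 19360/133 = 12178/133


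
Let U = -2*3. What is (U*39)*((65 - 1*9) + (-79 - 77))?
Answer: 23400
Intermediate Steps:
U = -6
(U*39)*((65 - 1*9) + (-79 - 77)) = (-6*39)*((65 - 1*9) + (-79 - 77)) = -234*((65 - 9) - 156) = -234*(56 - 156) = -234*(-100) = 23400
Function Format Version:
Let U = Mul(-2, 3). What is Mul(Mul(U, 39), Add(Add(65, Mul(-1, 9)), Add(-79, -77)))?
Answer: 23400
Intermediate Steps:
U = -6
Mul(Mul(U, 39), Add(Add(65, Mul(-1, 9)), Add(-79, -77))) = Mul(Mul(-6, 39), Add(Add(65, Mul(-1, 9)), Add(-79, -77))) = Mul(-234, Add(Add(65, -9), -156)) = Mul(-234, Add(56, -156)) = Mul(-234, -100) = 23400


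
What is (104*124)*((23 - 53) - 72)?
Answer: -1315392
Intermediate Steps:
(104*124)*((23 - 53) - 72) = 12896*(-30 - 72) = 12896*(-102) = -1315392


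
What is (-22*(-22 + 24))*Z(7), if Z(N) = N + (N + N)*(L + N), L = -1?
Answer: -4004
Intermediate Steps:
Z(N) = N + 2*N*(-1 + N) (Z(N) = N + (N + N)*(-1 + N) = N + (2*N)*(-1 + N) = N + 2*N*(-1 + N))
(-22*(-22 + 24))*Z(7) = (-22*(-22 + 24))*(7*(-1 + 2*7)) = (-22*2)*(7*(-1 + 14)) = -308*13 = -44*91 = -4004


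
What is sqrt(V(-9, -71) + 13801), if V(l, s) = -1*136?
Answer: sqrt(13665) ≈ 116.90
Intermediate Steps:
V(l, s) = -136
sqrt(V(-9, -71) + 13801) = sqrt(-136 + 13801) = sqrt(13665)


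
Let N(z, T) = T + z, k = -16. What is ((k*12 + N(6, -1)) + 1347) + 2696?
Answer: 3856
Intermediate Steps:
((k*12 + N(6, -1)) + 1347) + 2696 = ((-16*12 + (-1 + 6)) + 1347) + 2696 = ((-192 + 5) + 1347) + 2696 = (-187 + 1347) + 2696 = 1160 + 2696 = 3856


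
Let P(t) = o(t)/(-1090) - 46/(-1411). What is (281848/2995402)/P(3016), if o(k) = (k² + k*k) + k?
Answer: -54184925690/9612933911035867 ≈ -5.6367e-6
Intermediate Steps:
o(k) = k + 2*k² (o(k) = (k² + k²) + k = 2*k² + k = k + 2*k²)
P(t) = 46/1411 - t*(1 + 2*t)/1090 (P(t) = (t*(1 + 2*t))/(-1090) - 46/(-1411) = (t*(1 + 2*t))*(-1/1090) - 46*(-1/1411) = -t*(1 + 2*t)/1090 + 46/1411 = 46/1411 - t*(1 + 2*t)/1090)
(281848/2995402)/P(3016) = (281848/2995402)/(46/1411 - 1/1090*3016*(1 + 2*3016)) = (281848*(1/2995402))/(46/1411 - 1/1090*3016*(1 + 6032)) = 140924/(1497701*(46/1411 - 1/1090*3016*6033)) = 140924/(1497701*(46/1411 - 9097764/545)) = 140924/(1497701*(-12836919934/768995)) = (140924/1497701)*(-768995/12836919934) = -54184925690/9612933911035867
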